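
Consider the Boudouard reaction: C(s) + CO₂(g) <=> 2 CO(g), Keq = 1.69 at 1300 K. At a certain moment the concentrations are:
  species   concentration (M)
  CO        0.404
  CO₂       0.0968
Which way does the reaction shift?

(C is a pure solid — omitted from Q.)
Q = [CO]² / [CO₂] = (0.404)² / (0.0968) = 1.69
Q = 1.69 = Keq, so the system is already at equilibrium.

neither direction; the system is at equilibrium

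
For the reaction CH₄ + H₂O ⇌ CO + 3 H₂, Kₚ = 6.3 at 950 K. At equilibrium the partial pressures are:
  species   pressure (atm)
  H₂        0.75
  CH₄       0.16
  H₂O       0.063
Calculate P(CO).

P(CO) = 0.15 atm

At equilibrium, Kₚ = P(CO)·P(H₂)³ / (P(CH₄)·P(H₂O)) = 6.3.
(P(CO))·(0.75)³ / ((0.16)·(0.063)) = 6.3
P(CO) = 0.151 = 0.15 atm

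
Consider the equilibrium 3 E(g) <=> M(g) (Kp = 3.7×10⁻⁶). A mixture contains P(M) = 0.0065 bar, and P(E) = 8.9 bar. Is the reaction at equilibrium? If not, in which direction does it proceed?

Qp = P(M) / P(E)³ = (0.0065) / (8.9)³ = 9.2×10⁻⁶
Qp = 9.2×10⁻⁶ > Kp = 3.7×10⁻⁶, so the reverse reaction proceeds.

toward reactants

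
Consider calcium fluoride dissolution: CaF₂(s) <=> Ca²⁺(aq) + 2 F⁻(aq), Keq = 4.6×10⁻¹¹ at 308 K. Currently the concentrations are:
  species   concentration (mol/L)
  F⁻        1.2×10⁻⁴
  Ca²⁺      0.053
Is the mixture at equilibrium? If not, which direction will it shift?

no; Q > K, reaction proceeds in reverse

(CaF₂ is a pure solid — omitted from Q.)
Q = [Ca²⁺]·[F⁻]² = (0.053)·(1.2×10⁻⁴)² = 7.6×10⁻¹⁰
Q = 7.6×10⁻¹⁰ > Keq = 4.6×10⁻¹¹: net reverse reaction.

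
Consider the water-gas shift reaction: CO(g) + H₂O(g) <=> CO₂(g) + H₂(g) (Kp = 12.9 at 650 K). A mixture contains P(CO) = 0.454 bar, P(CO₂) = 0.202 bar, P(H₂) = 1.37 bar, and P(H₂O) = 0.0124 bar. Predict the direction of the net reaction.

Qp = P(CO₂)·P(H₂) / (P(CO)·P(H₂O)) = (0.202)·(1.37) / ((0.454)·(0.0124)) = 49.2
Qp = 49.2 > Kp = 12.9, so the reverse reaction proceeds.

toward reactants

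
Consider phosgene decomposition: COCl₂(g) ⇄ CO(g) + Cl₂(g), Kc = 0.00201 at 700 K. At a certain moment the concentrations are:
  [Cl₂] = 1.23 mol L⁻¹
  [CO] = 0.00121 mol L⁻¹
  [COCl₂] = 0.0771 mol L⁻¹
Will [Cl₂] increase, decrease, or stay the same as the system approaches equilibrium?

Qc = [CO]·[Cl₂] / [COCl₂] = (0.00121)·(1.23) / (0.0771) = 0.0193
Qc = 0.0193 > Kc = 0.00201: net reverse reaction.
Cl₂ is a product, so it decreases.

decrease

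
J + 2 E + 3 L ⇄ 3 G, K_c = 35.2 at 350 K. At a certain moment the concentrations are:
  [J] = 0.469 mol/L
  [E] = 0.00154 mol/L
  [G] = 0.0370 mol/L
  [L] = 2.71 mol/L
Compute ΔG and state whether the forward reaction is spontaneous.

ΔG = -7.95 kJ/mol; the forward reaction is spontaneous

Q_c = [G]³ / ([J]·[E]²·[L]³) = (0.0370)³ / ((0.469)·(0.00154)²·(2.71)³) = 2.29
ΔG = RT ln(Q_c/K_c) = (8.314 J mol⁻¹ K⁻¹)(350 K) × ln(2.29/35.2)
   = (2.910 kJ/mol)(-2.732) = -7.95 kJ/mol
ΔG < 0, so the forward reaction is spontaneous (proceeds forward).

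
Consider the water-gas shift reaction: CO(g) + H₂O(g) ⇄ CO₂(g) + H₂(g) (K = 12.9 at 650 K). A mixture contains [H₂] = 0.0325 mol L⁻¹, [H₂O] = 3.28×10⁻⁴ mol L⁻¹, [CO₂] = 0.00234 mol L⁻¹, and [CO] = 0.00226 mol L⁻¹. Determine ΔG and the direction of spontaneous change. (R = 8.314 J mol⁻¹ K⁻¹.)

Q = [CO₂]·[H₂] / ([CO]·[H₂O]) = (0.00234)·(0.0325) / ((0.00226)·(3.28×10⁻⁴)) = 103
ΔG = RT ln(Q/K) = (8.314 J mol⁻¹ K⁻¹)(650 K) × ln(103/12.9)
   = (5.404 kJ/mol)(2.078) = 11.2 kJ/mol
ΔG > 0, so the forward reaction is non-spontaneous (proceeds in reverse).

ΔG = 11.2 kJ/mol; the forward reaction is non-spontaneous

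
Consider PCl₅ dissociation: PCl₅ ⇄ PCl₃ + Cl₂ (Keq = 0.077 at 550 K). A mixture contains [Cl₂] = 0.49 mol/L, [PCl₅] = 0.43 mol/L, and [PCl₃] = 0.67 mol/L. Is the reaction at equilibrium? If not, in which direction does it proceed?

Q = [PCl₃]·[Cl₂] / [PCl₅] = (0.67)·(0.49) / (0.43) = 0.76
Q = 0.76 > Keq = 0.077, so the reverse reaction proceeds.

to the left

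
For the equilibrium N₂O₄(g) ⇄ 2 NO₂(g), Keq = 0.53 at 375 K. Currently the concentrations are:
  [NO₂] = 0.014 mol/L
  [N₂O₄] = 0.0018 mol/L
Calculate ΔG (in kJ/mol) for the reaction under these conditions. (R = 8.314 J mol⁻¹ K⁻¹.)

Q = [NO₂]² / [N₂O₄] = (0.014)² / (0.0018) = 0.109
ΔG = RT ln(Q/Keq) = (8.314 J mol⁻¹ K⁻¹)(375 K) × ln(0.109/0.53)
   = (3.118 kJ/mol)(-1.582) = -4.93 kJ/mol
ΔG < 0, so the forward reaction is spontaneous (proceeds forward).

ΔG = -4.93 kJ/mol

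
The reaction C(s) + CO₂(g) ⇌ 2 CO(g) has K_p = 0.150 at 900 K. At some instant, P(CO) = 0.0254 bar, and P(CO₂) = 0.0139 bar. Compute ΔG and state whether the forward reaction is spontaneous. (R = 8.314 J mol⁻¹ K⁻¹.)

ΔG = -8.78 kJ/mol; the forward reaction is spontaneous

(C is a pure solid — omitted from Q_p.)
Q_p = P(CO)² / P(CO₂) = (0.0254)² / (0.0139) = 0.0464
ΔG = RT ln(Q_p/K_p) = (8.314 J mol⁻¹ K⁻¹)(900 K) × ln(0.0464/0.150)
   = (7.483 kJ/mol)(-1.173) = -8.78 kJ/mol
ΔG < 0, so the forward reaction is spontaneous (proceeds forward).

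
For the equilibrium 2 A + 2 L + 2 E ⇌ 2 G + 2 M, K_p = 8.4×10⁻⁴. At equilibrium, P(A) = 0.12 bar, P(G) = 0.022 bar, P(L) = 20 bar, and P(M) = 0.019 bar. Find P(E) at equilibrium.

At equilibrium, K_p = P(G)²·P(M)² / (P(A)²·P(L)²·P(E)²) = 8.4×10⁻⁴.
(0.022)²·(0.019)² / ((0.12)²·(20)²·(P(E))²) = 8.4×10⁻⁴
P(E)² = 3.61×10⁻⁵ ⇒ P(E) = 0.0060 bar

P(E) = 0.0060 bar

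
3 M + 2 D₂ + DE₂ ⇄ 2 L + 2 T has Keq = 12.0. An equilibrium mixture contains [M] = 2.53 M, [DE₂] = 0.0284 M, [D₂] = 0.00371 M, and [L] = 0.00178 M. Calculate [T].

At equilibrium, Keq = [L]²·[T]² / ([M]³·[D₂]²·[DE₂]) = 12.0.
(0.00178)²·([T])² / ((2.53)³·(0.00371)²·(0.0284)) = 12.0
[T]² = 24.0 ⇒ [T] = 4.90 M

[T] = 4.90 M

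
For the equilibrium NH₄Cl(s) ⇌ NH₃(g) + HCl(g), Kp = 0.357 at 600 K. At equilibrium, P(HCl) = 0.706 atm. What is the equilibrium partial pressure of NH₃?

P(NH₃) = 0.506 atm

(NH₄Cl is a pure solid — omitted from Kp.)
At equilibrium, Kp = P(NH₃)·P(HCl) = 0.357.
(P(NH₃))·(0.706) = 0.357
P(NH₃) = 0.506 atm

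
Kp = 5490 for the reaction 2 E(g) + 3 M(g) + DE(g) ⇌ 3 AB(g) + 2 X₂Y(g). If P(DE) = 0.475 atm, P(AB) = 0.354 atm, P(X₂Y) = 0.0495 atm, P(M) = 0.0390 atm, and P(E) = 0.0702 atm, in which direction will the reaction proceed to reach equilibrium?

toward products

Qp = P(AB)³·P(X₂Y)² / (P(E)²·P(M)³·P(DE)) = (0.354)³·(0.0495)² / ((0.0702)²·(0.0390)³·(0.475)) = 783
Qp = 783 < Kp = 5490, so the forward reaction proceeds.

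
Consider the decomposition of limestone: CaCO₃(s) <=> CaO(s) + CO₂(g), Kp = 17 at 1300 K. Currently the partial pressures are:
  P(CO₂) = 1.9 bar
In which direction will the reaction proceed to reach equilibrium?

(CaCO₃, CaO are pure solids — omitted from Qp.)
Qp = P(CO₂) = 1.9
Qp = 1.9 < Kp = 17, so the forward reaction proceeds.

toward products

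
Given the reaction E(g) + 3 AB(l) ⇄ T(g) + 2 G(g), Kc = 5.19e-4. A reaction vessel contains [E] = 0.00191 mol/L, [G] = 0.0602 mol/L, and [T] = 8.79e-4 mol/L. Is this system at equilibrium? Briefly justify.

no; Q > K, reaction proceeds in reverse

(AB is a pure liquid — omitted from Qc.)
Qc = [T]·[G]² / [E] = (8.79e-4)·(0.0602)² / (0.00191) = 0.00167
Qc = 0.00167 > Kc = 5.19e-4: net reverse reaction.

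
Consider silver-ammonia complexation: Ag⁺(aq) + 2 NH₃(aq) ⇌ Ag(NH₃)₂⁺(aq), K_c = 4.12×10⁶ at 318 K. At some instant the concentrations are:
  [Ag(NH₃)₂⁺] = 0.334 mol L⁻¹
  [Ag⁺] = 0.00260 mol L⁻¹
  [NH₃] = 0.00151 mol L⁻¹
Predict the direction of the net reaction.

to the left

Q_c = [Ag(NH₃)₂⁺] / ([Ag⁺]·[NH₃]²) = (0.334) / ((0.00260)·(0.00151)²) = 5.63×10⁷
Q_c = 5.63×10⁷ > K_c = 4.12×10⁶, so the reverse reaction proceeds.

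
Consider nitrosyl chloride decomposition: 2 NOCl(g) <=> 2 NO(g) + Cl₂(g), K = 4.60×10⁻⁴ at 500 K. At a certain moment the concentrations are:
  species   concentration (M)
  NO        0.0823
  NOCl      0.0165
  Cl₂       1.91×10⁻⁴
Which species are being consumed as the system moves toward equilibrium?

Q = [NO]²·[Cl₂] / [NOCl]² = (0.0823)²·(1.91×10⁻⁴) / (0.0165)² = 0.00475
Q = 0.00475 > K = 4.60×10⁻⁴: net reverse reaction.

NO, Cl₂ (products)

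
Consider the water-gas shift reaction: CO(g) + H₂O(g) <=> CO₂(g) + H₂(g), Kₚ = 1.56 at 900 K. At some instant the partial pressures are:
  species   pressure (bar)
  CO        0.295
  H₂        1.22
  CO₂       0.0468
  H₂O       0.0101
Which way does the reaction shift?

Qₚ = P(CO₂)·P(H₂) / (P(CO)·P(H₂O)) = (0.0468)·(1.22) / ((0.295)·(0.0101)) = 19.2
Qₚ = 19.2 > Kₚ = 1.56, so the reverse reaction proceeds.

in the reverse direction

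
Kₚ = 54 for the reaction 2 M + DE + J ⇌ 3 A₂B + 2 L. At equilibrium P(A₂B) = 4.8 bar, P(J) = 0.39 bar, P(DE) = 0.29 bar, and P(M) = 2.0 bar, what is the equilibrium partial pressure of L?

P(L) = 0.47 bar

At equilibrium, Kₚ = P(A₂B)³·P(L)² / (P(M)²·P(DE)·P(J)) = 54.
(4.8)³·(P(L))² / ((2.0)²·(0.29)·(0.39)) = 54
P(L)² = 0.221 ⇒ P(L) = 0.47 bar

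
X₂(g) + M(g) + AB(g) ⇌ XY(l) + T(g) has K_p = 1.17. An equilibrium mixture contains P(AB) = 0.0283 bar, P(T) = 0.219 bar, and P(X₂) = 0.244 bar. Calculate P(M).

(XY is a pure liquid — omitted from K_p.)
At equilibrium, K_p = P(T) / (P(X₂)·P(M)·P(AB)) = 1.17.
(0.219) / ((0.244)·(P(M))·(0.0283)) = 1.17
P(M) = 27.1 bar

P(M) = 27.1 bar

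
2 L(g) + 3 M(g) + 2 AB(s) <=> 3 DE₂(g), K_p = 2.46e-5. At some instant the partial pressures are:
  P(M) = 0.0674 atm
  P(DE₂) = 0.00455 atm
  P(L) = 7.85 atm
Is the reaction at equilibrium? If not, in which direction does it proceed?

(AB is a pure solid — omitted from Q_p.)
Q_p = P(DE₂)³ / (P(L)²·P(M)³) = (0.00455)³ / ((7.85)²·(0.0674)³) = 4.99e-6
Q_p = 4.99e-6 < K_p = 2.46e-5, so the forward reaction proceeds.

toward products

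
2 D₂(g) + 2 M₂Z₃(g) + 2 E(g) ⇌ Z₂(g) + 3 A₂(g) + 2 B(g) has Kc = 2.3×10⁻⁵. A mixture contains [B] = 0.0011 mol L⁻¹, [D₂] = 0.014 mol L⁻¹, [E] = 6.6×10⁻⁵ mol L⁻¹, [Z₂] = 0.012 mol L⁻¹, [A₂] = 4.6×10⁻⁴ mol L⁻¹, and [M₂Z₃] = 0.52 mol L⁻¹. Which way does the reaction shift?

to the right

Qc = [Z₂]·[A₂]³·[B]² / ([D₂]²·[M₂Z₃]²·[E]²) = (0.012)·(4.6×10⁻⁴)³·(0.0011)² / ((0.014)²·(0.52)²·(6.6×10⁻⁵)²) = 6.1×10⁻⁶
Qc = 6.1×10⁻⁶ < Kc = 2.3×10⁻⁵, so the forward reaction proceeds.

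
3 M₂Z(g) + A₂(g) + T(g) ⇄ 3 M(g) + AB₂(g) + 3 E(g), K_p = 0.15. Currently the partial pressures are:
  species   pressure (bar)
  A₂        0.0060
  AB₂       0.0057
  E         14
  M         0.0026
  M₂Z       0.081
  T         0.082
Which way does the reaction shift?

Q_p = P(M)³·P(AB₂)·P(E)³ / (P(M₂Z)³·P(A₂)·P(T)) = (0.0026)³·(0.0057)·(14)³ / ((0.081)³·(0.0060)·(0.082)) = 1.1
Q_p = 1.1 > K_p = 0.15, so the reverse reaction proceeds.

toward reactants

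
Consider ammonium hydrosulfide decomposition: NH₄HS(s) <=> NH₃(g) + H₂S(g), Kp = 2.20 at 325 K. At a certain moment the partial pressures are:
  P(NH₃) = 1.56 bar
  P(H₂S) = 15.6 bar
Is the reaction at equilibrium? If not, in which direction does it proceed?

(NH₄HS is a pure solid — omitted from Qp.)
Qp = P(NH₃)·P(H₂S) = (1.56)·(15.6) = 24.3
Qp = 24.3 > Kp = 2.20, so the reverse reaction proceeds.

toward reactants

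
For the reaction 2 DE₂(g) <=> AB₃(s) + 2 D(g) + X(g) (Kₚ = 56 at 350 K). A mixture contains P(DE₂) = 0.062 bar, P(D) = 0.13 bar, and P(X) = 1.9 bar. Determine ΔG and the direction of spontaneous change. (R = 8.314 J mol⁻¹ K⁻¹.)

(AB₃ is a pure solid — omitted from Qₚ.)
Qₚ = P(D)²·P(X) / P(DE₂)² = (0.13)²·(1.9) / (0.062)² = 8.35
ΔG = RT ln(Qₚ/Kₚ) = (8.314 J mol⁻¹ K⁻¹)(350 K) × ln(8.35/56)
   = (2.910 kJ/mol)(-1.903) = -5.54 kJ/mol
ΔG < 0, so the forward reaction is spontaneous (proceeds forward).

ΔG = -5.54 kJ/mol; the forward reaction is spontaneous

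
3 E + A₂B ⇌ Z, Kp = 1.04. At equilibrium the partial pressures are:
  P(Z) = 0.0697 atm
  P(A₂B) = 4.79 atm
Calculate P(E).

P(E) = 0.241 atm

At equilibrium, Kp = P(Z) / (P(E)³·P(A₂B)) = 1.04.
(0.0697) / ((P(E))³·(4.79)) = 1.04
P(E)³ = 0.0140 ⇒ P(E) = 0.241 atm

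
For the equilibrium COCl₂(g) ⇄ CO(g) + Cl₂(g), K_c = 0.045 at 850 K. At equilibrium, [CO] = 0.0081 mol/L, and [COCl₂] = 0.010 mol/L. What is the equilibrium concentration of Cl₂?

[Cl₂] = 0.056 mol/L

At equilibrium, K_c = [CO]·[Cl₂] / [COCl₂] = 0.045.
(0.0081)·([Cl₂]) / (0.010) = 0.045
[Cl₂] = 0.0556 = 0.056 mol/L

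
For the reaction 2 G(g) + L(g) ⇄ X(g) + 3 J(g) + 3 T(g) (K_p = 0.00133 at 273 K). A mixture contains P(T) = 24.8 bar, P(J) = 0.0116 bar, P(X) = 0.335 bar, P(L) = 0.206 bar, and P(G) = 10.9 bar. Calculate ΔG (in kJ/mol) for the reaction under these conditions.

ΔG = -3.19 kJ/mol

Q_p = P(X)·P(J)³·P(T)³ / (P(G)²·P(L)) = (0.335)·(0.0116)³·(24.8)³ / ((10.9)²·(0.206)) = 3.26e-4
ΔG = RT ln(Q_p/K_p) = (8.314 J mol⁻¹ K⁻¹)(273 K) × ln(3.26e-4/0.00133)
   = (2.270 kJ/mol)(-1.406) = -3.19 kJ/mol
ΔG < 0, so the forward reaction is spontaneous (proceeds forward).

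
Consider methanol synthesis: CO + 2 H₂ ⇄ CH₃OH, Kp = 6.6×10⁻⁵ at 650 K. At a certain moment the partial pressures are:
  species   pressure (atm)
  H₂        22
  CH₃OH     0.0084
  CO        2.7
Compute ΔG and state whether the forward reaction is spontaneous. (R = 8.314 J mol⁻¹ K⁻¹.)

ΔG = -12.6 kJ/mol; the forward reaction is spontaneous

Qp = P(CH₃OH) / (P(CO)·P(H₂)²) = (0.0084) / ((2.7)·(22)²) = 6.43×10⁻⁶
ΔG = RT ln(Qp/Kp) = (8.314 J mol⁻¹ K⁻¹)(650 K) × ln(6.43×10⁻⁶/6.6×10⁻⁵)
   = (5.404 kJ/mol)(-2.329) = -12.6 kJ/mol
ΔG < 0, so the forward reaction is spontaneous (proceeds forward).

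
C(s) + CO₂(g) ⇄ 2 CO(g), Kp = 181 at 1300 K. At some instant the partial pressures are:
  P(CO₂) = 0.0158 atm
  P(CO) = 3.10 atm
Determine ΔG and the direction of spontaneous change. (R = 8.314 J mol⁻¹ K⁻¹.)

ΔG = 13.1 kJ/mol; the forward reaction is non-spontaneous

(C is a pure solid — omitted from Qp.)
Qp = P(CO)² / P(CO₂) = (3.10)² / (0.0158) = 608
ΔG = RT ln(Qp/Kp) = (8.314 J mol⁻¹ K⁻¹)(1300 K) × ln(608/181)
   = (10.81 kJ/mol)(1.212) = 13.1 kJ/mol
ΔG > 0, so the forward reaction is non-spontaneous (proceeds in reverse).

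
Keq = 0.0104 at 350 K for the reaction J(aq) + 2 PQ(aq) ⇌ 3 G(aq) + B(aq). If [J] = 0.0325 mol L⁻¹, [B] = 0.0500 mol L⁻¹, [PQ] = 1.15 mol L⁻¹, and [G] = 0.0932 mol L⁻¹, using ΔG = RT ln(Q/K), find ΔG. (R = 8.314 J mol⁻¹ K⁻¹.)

ΔG = -6.99 kJ/mol

Q = [G]³·[B] / ([J]·[PQ]²) = (0.0932)³·(0.0500) / ((0.0325)·(1.15)²) = 9.42×10⁻⁴
ΔG = RT ln(Q/Keq) = (8.314 J mol⁻¹ K⁻¹)(350 K) × ln(9.42×10⁻⁴/0.0104)
   = (2.910 kJ/mol)(-2.402) = -6.99 kJ/mol
ΔG < 0, so the forward reaction is spontaneous (proceeds forward).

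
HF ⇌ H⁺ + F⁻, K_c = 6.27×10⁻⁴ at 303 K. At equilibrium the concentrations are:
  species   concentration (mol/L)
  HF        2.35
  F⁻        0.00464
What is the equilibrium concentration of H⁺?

At equilibrium, K_c = [H⁺]·[F⁻] / [HF] = 6.27×10⁻⁴.
([H⁺])·(0.00464) / (2.35) = 6.27×10⁻⁴
[H⁺] = 0.318 mol/L

[H⁺] = 0.318 mol/L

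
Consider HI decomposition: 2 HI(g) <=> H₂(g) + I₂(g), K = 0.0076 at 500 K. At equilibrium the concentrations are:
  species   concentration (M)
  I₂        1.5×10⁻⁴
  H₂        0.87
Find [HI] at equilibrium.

At equilibrium, K = [H₂]·[I₂] / [HI]² = 0.0076.
(0.87)·(1.5×10⁻⁴) / ([HI])² = 0.0076
[HI]² = 0.0172 ⇒ [HI] = 0.13 M

[HI] = 0.13 M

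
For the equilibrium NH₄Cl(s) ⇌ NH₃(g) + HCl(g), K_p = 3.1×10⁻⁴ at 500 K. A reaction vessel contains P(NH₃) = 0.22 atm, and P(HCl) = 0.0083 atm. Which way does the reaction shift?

(NH₄Cl is a pure solid — omitted from Q_p.)
Q_p = P(NH₃)·P(HCl) = (0.22)·(0.0083) = 0.0018
Q_p = 0.0018 > K_p = 3.1×10⁻⁴, so the reverse reaction proceeds.

in the reverse direction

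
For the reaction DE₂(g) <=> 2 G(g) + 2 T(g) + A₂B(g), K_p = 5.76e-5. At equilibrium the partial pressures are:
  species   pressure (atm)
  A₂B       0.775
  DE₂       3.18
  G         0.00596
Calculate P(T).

P(T) = 2.58 atm

At equilibrium, K_p = P(G)²·P(T)²·P(A₂B) / P(DE₂) = 5.76e-5.
(0.00596)²·(P(T))²·(0.775) / (3.18) = 5.76e-5
P(T)² = 6.65 ⇒ P(T) = 2.58 atm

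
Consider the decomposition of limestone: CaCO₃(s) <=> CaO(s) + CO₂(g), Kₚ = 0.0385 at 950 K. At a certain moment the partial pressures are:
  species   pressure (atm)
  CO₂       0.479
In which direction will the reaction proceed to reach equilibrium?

(CaCO₃, CaO are pure solids — omitted from Qₚ.)
Qₚ = P(CO₂) = 0.479
Qₚ = 0.479 > Kₚ = 0.0385, so the reverse reaction proceeds.

to the left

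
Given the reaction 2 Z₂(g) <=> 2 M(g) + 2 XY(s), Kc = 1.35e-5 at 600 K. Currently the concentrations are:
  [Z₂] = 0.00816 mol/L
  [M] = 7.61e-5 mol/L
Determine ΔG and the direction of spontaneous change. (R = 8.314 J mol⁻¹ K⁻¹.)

(XY is a pure solid — omitted from Qc.)
Qc = [M]² / [Z₂]² = (7.61e-5)² / (0.00816)² = 8.70e-5
ΔG = RT ln(Qc/Kc) = (8.314 J mol⁻¹ K⁻¹)(600 K) × ln(8.70e-5/1.35e-5)
   = (4.988 kJ/mol)(1.863) = 9.29 kJ/mol
ΔG > 0, so the forward reaction is non-spontaneous (proceeds in reverse).

ΔG = 9.29 kJ/mol; the forward reaction is non-spontaneous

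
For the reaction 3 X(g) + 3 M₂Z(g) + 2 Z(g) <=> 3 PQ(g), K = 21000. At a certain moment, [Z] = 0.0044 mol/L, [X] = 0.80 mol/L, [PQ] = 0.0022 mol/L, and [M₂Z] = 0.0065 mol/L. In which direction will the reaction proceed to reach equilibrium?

Q = [PQ]³ / ([X]³·[M₂Z]³·[Z]²) = (0.0022)³ / ((0.80)³·(0.0065)³·(0.0044)²) = 3900
Q = 3900 < K = 21000, so the forward reaction proceeds.

toward products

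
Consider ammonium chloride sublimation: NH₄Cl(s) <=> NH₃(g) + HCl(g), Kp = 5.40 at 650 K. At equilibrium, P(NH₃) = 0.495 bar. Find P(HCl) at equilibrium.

P(HCl) = 10.9 bar

(NH₄Cl is a pure solid — omitted from Kp.)
At equilibrium, Kp = P(NH₃)·P(HCl) = 5.40.
(0.495)·(P(HCl)) = 5.40
P(HCl) = 10.9 bar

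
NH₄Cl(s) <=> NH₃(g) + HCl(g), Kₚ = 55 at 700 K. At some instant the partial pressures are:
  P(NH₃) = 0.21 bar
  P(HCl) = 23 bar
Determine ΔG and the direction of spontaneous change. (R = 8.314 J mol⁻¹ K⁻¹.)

ΔG = -14.2 kJ/mol; the forward reaction is spontaneous

(NH₄Cl is a pure solid — omitted from Qₚ.)
Qₚ = P(NH₃)·P(HCl) = (0.21)·(23) = 4.83
ΔG = RT ln(Qₚ/Kₚ) = (8.314 J mol⁻¹ K⁻¹)(700 K) × ln(4.83/55)
   = (5.820 kJ/mol)(-2.432) = -14.2 kJ/mol
ΔG < 0, so the forward reaction is spontaneous (proceeds forward).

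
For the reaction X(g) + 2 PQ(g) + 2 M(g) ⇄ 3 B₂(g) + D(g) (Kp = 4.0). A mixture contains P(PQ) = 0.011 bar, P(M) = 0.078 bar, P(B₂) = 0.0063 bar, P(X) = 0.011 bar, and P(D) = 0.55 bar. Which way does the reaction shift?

reverse (toward reactants)

Qp = P(B₂)³·P(D) / (P(X)·P(PQ)²·P(M)²) = (0.0063)³·(0.55) / ((0.011)·(0.011)²·(0.078)²) = 17
Qp = 17 > Kp = 4.0, so the reverse reaction proceeds.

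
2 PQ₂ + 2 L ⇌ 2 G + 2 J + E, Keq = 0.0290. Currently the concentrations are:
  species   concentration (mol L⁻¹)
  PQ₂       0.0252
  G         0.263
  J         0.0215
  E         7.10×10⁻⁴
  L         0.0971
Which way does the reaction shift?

toward products

Q = [G]²·[J]²·[E] / ([PQ₂]²·[L]²) = (0.263)²·(0.0215)²·(7.10×10⁻⁴) / ((0.0252)²·(0.0971)²) = 0.00379
Q = 0.00379 < Keq = 0.0290, so the forward reaction proceeds.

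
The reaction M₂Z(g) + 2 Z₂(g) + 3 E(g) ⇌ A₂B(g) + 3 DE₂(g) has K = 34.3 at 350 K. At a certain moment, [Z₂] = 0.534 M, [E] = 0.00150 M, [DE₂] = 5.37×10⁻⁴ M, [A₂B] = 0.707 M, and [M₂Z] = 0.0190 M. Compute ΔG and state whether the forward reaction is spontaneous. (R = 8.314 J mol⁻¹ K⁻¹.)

Q = [A₂B]·[DE₂]³ / ([M₂Z]·[Z₂]²·[E]³) = (0.707)·(5.37×10⁻⁴)³ / ((0.0190)·(0.534)²·(0.00150)³) = 5.99
ΔG = RT ln(Q/K) = (8.314 J mol⁻¹ K⁻¹)(350 K) × ln(5.99/34.3)
   = (2.910 kJ/mol)(-1.745) = -5.08 kJ/mol
ΔG < 0, so the forward reaction is spontaneous (proceeds forward).

ΔG = -5.08 kJ/mol; the forward reaction is spontaneous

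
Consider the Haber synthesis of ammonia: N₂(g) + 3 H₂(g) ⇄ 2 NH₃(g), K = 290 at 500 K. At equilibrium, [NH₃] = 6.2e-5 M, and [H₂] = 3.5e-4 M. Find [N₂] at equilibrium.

At equilibrium, K = [NH₃]² / ([N₂]·[H₂]³) = 290.
(6.2e-5)² / (([N₂])·(3.5e-4)³) = 290
[N₂] = 0.309 = 0.31 M

[N₂] = 0.31 M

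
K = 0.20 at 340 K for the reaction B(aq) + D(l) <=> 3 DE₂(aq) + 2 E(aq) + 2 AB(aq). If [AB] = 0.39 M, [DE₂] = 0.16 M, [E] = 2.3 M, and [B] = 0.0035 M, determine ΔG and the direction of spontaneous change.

(D is a pure liquid — omitted from Q.)
Q = [DE₂]³·[E]²·[AB]² / [B] = (0.16)³·(2.3)²·(0.39)² / (0.0035) = 0.942
ΔG = RT ln(Q/K) = (8.314 J mol⁻¹ K⁻¹)(340 K) × ln(0.942/0.20)
   = (2.827 kJ/mol)(1.550) = 4.38 kJ/mol
ΔG > 0, so the forward reaction is non-spontaneous (proceeds in reverse).

ΔG = 4.38 kJ/mol; the forward reaction is non-spontaneous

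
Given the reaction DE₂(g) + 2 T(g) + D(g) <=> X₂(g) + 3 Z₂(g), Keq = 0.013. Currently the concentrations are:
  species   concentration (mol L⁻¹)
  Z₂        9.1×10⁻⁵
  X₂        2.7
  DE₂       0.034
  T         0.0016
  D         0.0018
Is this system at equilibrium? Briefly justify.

Q = [X₂]·[Z₂]³ / ([DE₂]·[T]²·[D]) = (2.7)·(9.1×10⁻⁵)³ / ((0.034)·(0.0016)²·(0.0018)) = 0.013
Q = 0.013 = Keq; the system is at equilibrium.

yes, at equilibrium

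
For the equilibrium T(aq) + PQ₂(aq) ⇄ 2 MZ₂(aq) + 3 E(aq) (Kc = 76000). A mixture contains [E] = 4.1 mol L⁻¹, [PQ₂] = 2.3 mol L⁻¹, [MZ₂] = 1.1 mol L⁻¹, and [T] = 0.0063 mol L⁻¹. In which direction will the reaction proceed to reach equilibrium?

to the right

Qc = [MZ₂]²·[E]³ / ([T]·[PQ₂]) = (1.1)²·(4.1)³ / ((0.0063)·(2.3)) = 5800
Qc = 5800 < Kc = 76000, so the forward reaction proceeds.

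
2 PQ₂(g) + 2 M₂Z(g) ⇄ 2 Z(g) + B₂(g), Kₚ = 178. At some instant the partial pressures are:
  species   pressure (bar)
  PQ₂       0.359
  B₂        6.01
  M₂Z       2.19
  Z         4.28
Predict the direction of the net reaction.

Qₚ = P(Z)²·P(B₂) / (P(PQ₂)²·P(M₂Z)²) = (4.28)²·(6.01) / ((0.359)²·(2.19)²) = 178
Qₚ = 178 = Kₚ, so the system is already at equilibrium.

neither direction; the system is at equilibrium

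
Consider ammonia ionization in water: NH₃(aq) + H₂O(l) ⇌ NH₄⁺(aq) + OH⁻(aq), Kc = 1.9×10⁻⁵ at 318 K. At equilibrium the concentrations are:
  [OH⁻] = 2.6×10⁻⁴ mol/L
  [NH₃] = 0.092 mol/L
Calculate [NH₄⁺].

[NH₄⁺] = 0.0067 mol/L

(H₂O is a pure liquid — omitted from Kc.)
At equilibrium, Kc = [NH₄⁺]·[OH⁻] / [NH₃] = 1.9×10⁻⁵.
([NH₄⁺])·(2.6×10⁻⁴) / (0.092) = 1.9×10⁻⁵
[NH₄⁺] = 0.00672 = 0.0067 mol/L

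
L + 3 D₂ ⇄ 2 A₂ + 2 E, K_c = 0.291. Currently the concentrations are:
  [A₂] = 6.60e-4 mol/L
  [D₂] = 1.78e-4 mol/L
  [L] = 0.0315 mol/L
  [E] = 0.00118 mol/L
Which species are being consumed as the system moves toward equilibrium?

Q_c = [A₂]²·[E]² / ([L]·[D₂]³) = (6.60e-4)²·(0.00118)² / ((0.0315)·(1.78e-4)³) = 3.41
Q_c = 3.41 > K_c = 0.291: net reverse reaction.

A₂, E (products)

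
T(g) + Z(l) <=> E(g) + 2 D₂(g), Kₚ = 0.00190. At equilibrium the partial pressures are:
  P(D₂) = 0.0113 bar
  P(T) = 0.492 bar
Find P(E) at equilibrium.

P(E) = 7.32 bar

(Z is a pure liquid — omitted from Kₚ.)
At equilibrium, Kₚ = P(E)·P(D₂)² / P(T) = 0.00190.
(P(E))·(0.0113)² / (0.492) = 0.00190
P(E) = 7.32 bar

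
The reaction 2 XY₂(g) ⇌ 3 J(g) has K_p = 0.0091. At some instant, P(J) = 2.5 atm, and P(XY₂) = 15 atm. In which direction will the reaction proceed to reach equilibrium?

Q_p = P(J)³ / P(XY₂)² = (2.5)³ / (15)² = 0.069
Q_p = 0.069 > K_p = 0.0091, so the reverse reaction proceeds.

in the reverse direction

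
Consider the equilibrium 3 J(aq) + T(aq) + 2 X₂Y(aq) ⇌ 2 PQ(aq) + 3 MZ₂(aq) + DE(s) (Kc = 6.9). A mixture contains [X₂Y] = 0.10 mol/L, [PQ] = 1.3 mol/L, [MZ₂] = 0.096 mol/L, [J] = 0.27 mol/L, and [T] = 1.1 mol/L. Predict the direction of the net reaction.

(DE is a pure solid — omitted from Qc.)
Qc = [PQ]²·[MZ₂]³ / ([J]³·[T]·[X₂Y]²) = (1.3)²·(0.096)³ / ((0.27)³·(1.1)·(0.10)²) = 6.9
Qc = 6.9 = Kc, so the system is already at equilibrium.

no net change (already at equilibrium)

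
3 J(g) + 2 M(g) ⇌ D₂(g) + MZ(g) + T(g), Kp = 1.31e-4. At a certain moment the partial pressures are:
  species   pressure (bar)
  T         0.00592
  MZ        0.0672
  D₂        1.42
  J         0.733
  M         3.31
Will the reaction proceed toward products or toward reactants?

Qp = P(D₂)·P(MZ)·P(T) / (P(J)³·P(M)²) = (1.42)·(0.0672)·(0.00592) / ((0.733)³·(3.31)²) = 1.31e-4
Qp = 1.31e-4 = Kp, so the system is already at equilibrium.

no net change (already at equilibrium)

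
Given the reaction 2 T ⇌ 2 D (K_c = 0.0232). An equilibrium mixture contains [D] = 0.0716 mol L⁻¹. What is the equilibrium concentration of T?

[T] = 0.470 mol L⁻¹

At equilibrium, K_c = [D]² / [T]² = 0.0232.
(0.0716)² / ([T])² = 0.0232
[T]² = 0.221 ⇒ [T] = 0.470 mol L⁻¹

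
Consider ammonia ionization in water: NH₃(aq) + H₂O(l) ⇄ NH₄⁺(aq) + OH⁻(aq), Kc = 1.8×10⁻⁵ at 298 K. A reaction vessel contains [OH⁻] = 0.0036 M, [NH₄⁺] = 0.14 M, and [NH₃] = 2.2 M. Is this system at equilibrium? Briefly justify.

(H₂O is a pure liquid — omitted from Qc.)
Qc = [NH₄⁺]·[OH⁻] / [NH₃] = (0.14)·(0.0036) / (2.2) = 2.3×10⁻⁴
Qc = 2.3×10⁻⁴ > Kc = 1.8×10⁻⁵: net reverse reaction.

no; Q > K, reaction proceeds in reverse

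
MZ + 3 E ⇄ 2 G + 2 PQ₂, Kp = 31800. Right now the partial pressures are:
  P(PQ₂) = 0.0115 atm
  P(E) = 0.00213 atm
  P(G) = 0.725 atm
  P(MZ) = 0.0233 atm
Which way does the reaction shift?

to the left

Qp = P(G)²·P(PQ₂)² / (P(MZ)·P(E)³) = (0.725)²·(0.0115)² / ((0.0233)·(0.00213)³) = 3.09e5
Qp = 3.09e5 > Kp = 31800, so the reverse reaction proceeds.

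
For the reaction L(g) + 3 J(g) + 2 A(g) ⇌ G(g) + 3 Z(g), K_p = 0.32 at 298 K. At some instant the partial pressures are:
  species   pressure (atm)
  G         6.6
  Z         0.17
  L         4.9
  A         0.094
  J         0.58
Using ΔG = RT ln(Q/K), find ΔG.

Q_p = P(G)·P(Z)³ / (P(L)·P(J)³·P(A)²) = (6.6)·(0.17)³ / ((4.9)·(0.58)³·(0.094)²) = 3.84
ΔG = RT ln(Q_p/K_p) = (8.314 J mol⁻¹ K⁻¹)(298 K) × ln(3.84/0.32)
   = (2.478 kJ/mol)(2.485) = 6.16 kJ/mol
ΔG > 0, so the forward reaction is non-spontaneous (proceeds in reverse).

ΔG = 6.16 kJ/mol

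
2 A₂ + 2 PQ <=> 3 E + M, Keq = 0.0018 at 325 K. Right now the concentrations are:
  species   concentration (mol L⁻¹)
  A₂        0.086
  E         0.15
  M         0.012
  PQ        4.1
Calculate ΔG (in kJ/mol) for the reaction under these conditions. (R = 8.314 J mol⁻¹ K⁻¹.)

Q = [E]³·[M] / ([A₂]²·[PQ]²) = (0.15)³·(0.012) / ((0.086)²·(4.1)²) = 3.26e-4
ΔG = RT ln(Q/Keq) = (8.314 J mol⁻¹ K⁻¹)(325 K) × ln(3.26e-4/0.0018)
   = (2.702 kJ/mol)(-1.709) = -4.62 kJ/mol
ΔG < 0, so the forward reaction is spontaneous (proceeds forward).

ΔG = -4.62 kJ/mol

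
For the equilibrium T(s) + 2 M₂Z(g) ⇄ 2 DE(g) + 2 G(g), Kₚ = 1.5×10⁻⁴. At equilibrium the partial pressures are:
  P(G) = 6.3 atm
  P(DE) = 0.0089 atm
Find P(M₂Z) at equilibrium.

(T is a pure solid — omitted from Kₚ.)
At equilibrium, Kₚ = P(DE)²·P(G)² / P(M₂Z)² = 1.5×10⁻⁴.
(0.0089)²·(6.3)² / (P(M₂Z))² = 1.5×10⁻⁴
P(M₂Z)² = 21.0 ⇒ P(M₂Z) = 4.6 atm

P(M₂Z) = 4.6 atm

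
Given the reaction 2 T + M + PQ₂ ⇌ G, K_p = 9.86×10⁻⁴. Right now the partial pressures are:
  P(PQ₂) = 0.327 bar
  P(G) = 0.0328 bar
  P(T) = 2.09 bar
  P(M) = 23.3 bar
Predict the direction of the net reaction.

Q_p = P(G) / (P(T)²·P(M)·P(PQ₂)) = (0.0328) / ((2.09)²·(23.3)·(0.327)) = 9.86×10⁻⁴
Q_p = 9.86×10⁻⁴ = K_p, so the system is already at equilibrium.

at equilibrium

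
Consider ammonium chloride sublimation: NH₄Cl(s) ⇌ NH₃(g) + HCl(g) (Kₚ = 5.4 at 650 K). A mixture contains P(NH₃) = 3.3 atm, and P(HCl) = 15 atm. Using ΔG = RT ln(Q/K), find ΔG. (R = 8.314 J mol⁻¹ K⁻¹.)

(NH₄Cl is a pure solid — omitted from Qₚ.)
Qₚ = P(NH₃)·P(HCl) = (3.3)·(15) = 49.5
ΔG = RT ln(Qₚ/Kₚ) = (8.314 J mol⁻¹ K⁻¹)(650 K) × ln(49.5/5.4)
   = (5.404 kJ/mol)(2.216) = 12.0 kJ/mol
ΔG > 0, so the forward reaction is non-spontaneous (proceeds in reverse).

ΔG = 12.0 kJ/mol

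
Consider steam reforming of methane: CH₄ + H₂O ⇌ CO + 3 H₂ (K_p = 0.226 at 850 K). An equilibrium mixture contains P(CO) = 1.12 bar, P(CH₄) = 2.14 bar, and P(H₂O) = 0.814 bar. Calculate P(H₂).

At equilibrium, K_p = P(CO)·P(H₂)³ / (P(CH₄)·P(H₂O)) = 0.226.
(1.12)·(P(H₂))³ / ((2.14)·(0.814)) = 0.226
P(H₂)³ = 0.352 ⇒ P(H₂) = 0.706 bar

P(H₂) = 0.706 bar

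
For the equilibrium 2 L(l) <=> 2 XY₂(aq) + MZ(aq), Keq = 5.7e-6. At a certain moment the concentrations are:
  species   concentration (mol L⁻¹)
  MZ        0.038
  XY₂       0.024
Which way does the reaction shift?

toward reactants

(L is a pure liquid — omitted from Q.)
Q = [XY₂]²·[MZ] = (0.024)²·(0.038) = 2.2e-5
Q = 2.2e-5 > Keq = 5.7e-6, so the reverse reaction proceeds.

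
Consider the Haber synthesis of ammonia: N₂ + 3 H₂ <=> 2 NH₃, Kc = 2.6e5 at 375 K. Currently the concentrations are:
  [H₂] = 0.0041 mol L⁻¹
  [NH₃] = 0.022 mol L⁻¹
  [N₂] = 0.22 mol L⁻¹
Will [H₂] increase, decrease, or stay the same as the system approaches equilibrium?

decrease

Qc = [NH₃]² / ([N₂]·[H₂]³) = (0.022)² / ((0.22)·(0.0041)³) = 32000
Qc = 32000 < Kc = 2.6e5: net forward reaction.
H₂ is a reactant, so it decreases.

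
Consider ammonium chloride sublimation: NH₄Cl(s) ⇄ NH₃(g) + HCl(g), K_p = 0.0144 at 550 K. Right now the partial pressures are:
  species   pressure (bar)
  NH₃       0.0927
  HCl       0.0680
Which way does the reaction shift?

(NH₄Cl is a pure solid — omitted from Q_p.)
Q_p = P(NH₃)·P(HCl) = (0.0927)·(0.0680) = 0.00630
Q_p = 0.00630 < K_p = 0.0144, so the forward reaction proceeds.

toward products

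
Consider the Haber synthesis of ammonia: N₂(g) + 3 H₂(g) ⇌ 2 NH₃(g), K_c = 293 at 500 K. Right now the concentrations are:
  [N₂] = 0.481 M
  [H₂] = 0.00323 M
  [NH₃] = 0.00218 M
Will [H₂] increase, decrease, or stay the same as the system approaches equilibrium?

Q_c = [NH₃]² / ([N₂]·[H₂]³) = (0.00218)² / ((0.481)·(0.00323)³) = 293
Q_c = 293 = K_c; the system is at equilibrium.

stay the same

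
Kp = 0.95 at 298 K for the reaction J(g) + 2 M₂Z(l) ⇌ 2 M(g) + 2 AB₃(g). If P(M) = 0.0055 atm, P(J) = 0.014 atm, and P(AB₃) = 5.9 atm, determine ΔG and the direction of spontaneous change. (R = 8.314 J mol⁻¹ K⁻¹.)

(M₂Z is a pure liquid — omitted from Qp.)
Qp = P(M)²·P(AB₃)² / P(J) = (0.0055)²·(5.9)² / (0.014) = 0.0752
ΔG = RT ln(Qp/Kp) = (8.314 J mol⁻¹ K⁻¹)(298 K) × ln(0.0752/0.95)
   = (2.478 kJ/mol)(-2.536) = -6.28 kJ/mol
ΔG < 0, so the forward reaction is spontaneous (proceeds forward).

ΔG = -6.28 kJ/mol; the forward reaction is spontaneous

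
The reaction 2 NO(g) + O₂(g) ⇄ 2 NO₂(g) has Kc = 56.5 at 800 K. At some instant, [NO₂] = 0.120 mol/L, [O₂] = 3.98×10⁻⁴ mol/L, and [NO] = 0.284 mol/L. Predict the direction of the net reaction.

reverse (toward reactants)

Qc = [NO₂]² / ([NO]²·[O₂]) = (0.120)² / ((0.284)²·(3.98×10⁻⁴)) = 449
Qc = 449 > Kc = 56.5, so the reverse reaction proceeds.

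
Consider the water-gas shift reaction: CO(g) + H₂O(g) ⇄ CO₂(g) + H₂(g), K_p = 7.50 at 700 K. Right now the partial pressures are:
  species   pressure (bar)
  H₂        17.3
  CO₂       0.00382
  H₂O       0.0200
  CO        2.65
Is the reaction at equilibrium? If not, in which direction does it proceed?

Q_p = P(CO₂)·P(H₂) / (P(CO)·P(H₂O)) = (0.00382)·(17.3) / ((2.65)·(0.0200)) = 1.25
Q_p = 1.25 < K_p = 7.50, so the forward reaction proceeds.

toward products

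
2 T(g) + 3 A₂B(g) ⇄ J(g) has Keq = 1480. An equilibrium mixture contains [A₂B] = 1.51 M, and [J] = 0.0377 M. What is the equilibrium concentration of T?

[T] = 0.00272 M

At equilibrium, Keq = [J] / ([T]²·[A₂B]³) = 1480.
(0.0377) / (([T])²·(1.51)³) = 1480
[T]² = 7.40×10⁻⁶ ⇒ [T] = 0.00272 M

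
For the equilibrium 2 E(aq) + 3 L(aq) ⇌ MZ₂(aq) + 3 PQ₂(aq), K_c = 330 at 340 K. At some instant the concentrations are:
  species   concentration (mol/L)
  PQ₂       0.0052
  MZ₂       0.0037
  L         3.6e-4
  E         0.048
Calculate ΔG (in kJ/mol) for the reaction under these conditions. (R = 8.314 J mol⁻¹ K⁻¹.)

Q_c = [MZ₂]·[PQ₂]³ / ([E]²·[L]³) = (0.0037)·(0.0052)³ / ((0.048)²·(3.6e-4)³) = 4840
ΔG = RT ln(Q_c/K_c) = (8.314 J mol⁻¹ K⁻¹)(340 K) × ln(4840/330)
   = (2.827 kJ/mol)(2.686) = 7.59 kJ/mol
ΔG > 0, so the forward reaction is non-spontaneous (proceeds in reverse).

ΔG = 7.59 kJ/mol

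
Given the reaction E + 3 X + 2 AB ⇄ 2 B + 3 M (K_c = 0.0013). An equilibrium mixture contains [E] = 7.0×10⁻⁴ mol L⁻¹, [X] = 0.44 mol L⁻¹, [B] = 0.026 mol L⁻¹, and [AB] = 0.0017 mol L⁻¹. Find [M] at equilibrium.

At equilibrium, K_c = [B]²·[M]³ / ([E]·[X]³·[AB]²) = 0.0013.
(0.026)²·([M])³ / ((7.0×10⁻⁴)·(0.44)³·(0.0017)²) = 0.0013
[M]³ = 3.31×10⁻¹⁰ ⇒ [M] = 6.9×10⁻⁴ mol L⁻¹

[M] = 6.9×10⁻⁴ mol L⁻¹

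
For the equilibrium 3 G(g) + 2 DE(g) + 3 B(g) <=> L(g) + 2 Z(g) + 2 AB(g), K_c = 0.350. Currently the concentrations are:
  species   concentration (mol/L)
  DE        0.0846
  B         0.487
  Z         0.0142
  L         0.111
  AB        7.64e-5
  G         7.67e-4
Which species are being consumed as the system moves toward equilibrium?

none (at equilibrium)

Q_c = [L]·[Z]²·[AB]² / ([G]³·[DE]²·[B]³) = (0.111)·(0.0142)²·(7.64e-5)² / ((7.67e-4)³·(0.0846)²·(0.487)³) = 0.350
Q_c = 0.350 = K_c; the system is at equilibrium.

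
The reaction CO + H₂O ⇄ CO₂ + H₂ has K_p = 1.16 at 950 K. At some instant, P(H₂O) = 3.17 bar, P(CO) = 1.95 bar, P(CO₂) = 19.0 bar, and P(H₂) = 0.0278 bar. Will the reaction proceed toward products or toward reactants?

Q_p = P(CO₂)·P(H₂) / (P(CO)·P(H₂O)) = (19.0)·(0.0278) / ((1.95)·(3.17)) = 0.0854
Q_p = 0.0854 < K_p = 1.16, so the forward reaction proceeds.

in the forward direction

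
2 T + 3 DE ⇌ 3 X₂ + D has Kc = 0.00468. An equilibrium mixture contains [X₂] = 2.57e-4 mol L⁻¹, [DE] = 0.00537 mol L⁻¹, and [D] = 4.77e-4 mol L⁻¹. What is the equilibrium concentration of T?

[T] = 0.00334 mol L⁻¹

At equilibrium, Kc = [X₂]³·[D] / ([T]²·[DE]³) = 0.00468.
(2.57e-4)³·(4.77e-4) / (([T])²·(0.00537)³) = 0.00468
[T]² = 1.12e-5 ⇒ [T] = 0.00334 mol L⁻¹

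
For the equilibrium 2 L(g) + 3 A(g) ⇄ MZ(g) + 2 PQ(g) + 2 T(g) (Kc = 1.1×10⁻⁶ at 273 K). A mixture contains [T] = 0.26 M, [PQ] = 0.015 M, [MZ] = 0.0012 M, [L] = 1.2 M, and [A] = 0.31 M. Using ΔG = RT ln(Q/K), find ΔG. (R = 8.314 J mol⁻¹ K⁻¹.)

ΔG = -2.16 kJ/mol

Qc = [MZ]·[PQ]²·[T]² / ([L]²·[A]³) = (0.0012)·(0.015)²·(0.26)² / ((1.2)²·(0.31)³) = 4.25×10⁻⁷
ΔG = RT ln(Qc/Kc) = (8.314 J mol⁻¹ K⁻¹)(273 K) × ln(4.25×10⁻⁷/1.1×10⁻⁶)
   = (2.270 kJ/mol)(-0.9510) = -2.16 kJ/mol
ΔG < 0, so the forward reaction is spontaneous (proceeds forward).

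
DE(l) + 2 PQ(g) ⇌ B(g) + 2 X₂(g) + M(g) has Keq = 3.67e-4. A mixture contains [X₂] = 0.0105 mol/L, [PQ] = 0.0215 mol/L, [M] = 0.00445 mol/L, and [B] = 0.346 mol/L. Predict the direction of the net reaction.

neither direction; the system is at equilibrium

(DE is a pure liquid — omitted from Q.)
Q = [B]·[X₂]²·[M] / [PQ]² = (0.346)·(0.0105)²·(0.00445) / (0.0215)² = 3.67e-4
Q = 3.67e-4 = Keq, so the system is already at equilibrium.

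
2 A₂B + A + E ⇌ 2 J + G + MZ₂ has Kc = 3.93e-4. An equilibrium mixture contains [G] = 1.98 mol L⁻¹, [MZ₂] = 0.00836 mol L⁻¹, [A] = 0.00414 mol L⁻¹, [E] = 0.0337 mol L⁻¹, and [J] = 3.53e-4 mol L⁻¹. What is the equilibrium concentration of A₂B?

[A₂B] = 0.194 mol L⁻¹

At equilibrium, Kc = [J]²·[G]·[MZ₂] / ([A₂B]²·[A]·[E]) = 3.93e-4.
(3.53e-4)²·(1.98)·(0.00836) / (([A₂B])²·(0.00414)·(0.0337)) = 3.93e-4
[A₂B]² = 0.0376 ⇒ [A₂B] = 0.194 mol L⁻¹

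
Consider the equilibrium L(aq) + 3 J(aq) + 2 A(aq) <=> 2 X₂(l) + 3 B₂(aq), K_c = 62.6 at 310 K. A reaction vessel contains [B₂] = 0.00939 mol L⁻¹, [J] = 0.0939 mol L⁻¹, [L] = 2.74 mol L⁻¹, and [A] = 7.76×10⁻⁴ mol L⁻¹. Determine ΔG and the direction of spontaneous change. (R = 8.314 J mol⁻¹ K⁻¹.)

(X₂ is a pure liquid — omitted from Q_c.)
Q_c = [B₂]³ / ([L]·[J]³·[A]²) = (0.00939)³ / ((2.74)·(0.0939)³·(7.76×10⁻⁴)²) = 606
ΔG = RT ln(Q_c/K_c) = (8.314 J mol⁻¹ K⁻¹)(310 K) × ln(606/62.6)
   = (2.577 kJ/mol)(2.270) = 5.85 kJ/mol
ΔG > 0, so the forward reaction is non-spontaneous (proceeds in reverse).

ΔG = 5.85 kJ/mol; the forward reaction is non-spontaneous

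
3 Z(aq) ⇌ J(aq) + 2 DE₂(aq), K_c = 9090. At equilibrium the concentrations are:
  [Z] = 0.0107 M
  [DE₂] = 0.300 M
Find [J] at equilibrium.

At equilibrium, K_c = [J]·[DE₂]² / [Z]³ = 9090.
([J])·(0.300)² / (0.0107)³ = 9090
[J] = 0.124 M

[J] = 0.124 M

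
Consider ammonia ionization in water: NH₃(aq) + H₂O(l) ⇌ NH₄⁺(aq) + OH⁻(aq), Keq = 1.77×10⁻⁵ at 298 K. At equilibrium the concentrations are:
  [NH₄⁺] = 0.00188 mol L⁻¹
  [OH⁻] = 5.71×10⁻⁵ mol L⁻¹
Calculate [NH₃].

[NH₃] = 0.00606 mol L⁻¹

(H₂O is a pure liquid — omitted from Keq.)
At equilibrium, Keq = [NH₄⁺]·[OH⁻] / [NH₃] = 1.77×10⁻⁵.
(0.00188)·(5.71×10⁻⁵) / ([NH₃]) = 1.77×10⁻⁵
[NH₃] = 0.00606 mol L⁻¹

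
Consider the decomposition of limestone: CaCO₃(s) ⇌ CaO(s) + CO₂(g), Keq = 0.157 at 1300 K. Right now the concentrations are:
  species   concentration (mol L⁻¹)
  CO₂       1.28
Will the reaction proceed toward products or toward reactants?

(CaCO₃, CaO are pure solids — omitted from Q.)
Q = [CO₂] = 1.28
Q = 1.28 > Keq = 0.157, so the reverse reaction proceeds.

reverse (toward reactants)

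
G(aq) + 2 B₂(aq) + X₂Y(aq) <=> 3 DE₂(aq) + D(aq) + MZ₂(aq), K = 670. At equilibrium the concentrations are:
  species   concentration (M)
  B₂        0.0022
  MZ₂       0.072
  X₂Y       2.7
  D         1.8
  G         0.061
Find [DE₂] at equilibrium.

[DE₂] = 0.16 M

At equilibrium, K = [DE₂]³·[D]·[MZ₂] / ([G]·[B₂]²·[X₂Y]) = 670.
([DE₂])³·(1.8)·(0.072) / ((0.061)·(0.0022)²·(2.7)) = 670
[DE₂]³ = 0.00412 ⇒ [DE₂] = 0.16 M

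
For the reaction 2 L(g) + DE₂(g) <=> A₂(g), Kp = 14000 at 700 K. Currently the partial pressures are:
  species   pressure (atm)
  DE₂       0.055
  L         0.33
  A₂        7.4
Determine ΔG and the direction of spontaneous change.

ΔG = -14.1 kJ/mol; the forward reaction is spontaneous

Qp = P(A₂) / (P(L)²·P(DE₂)) = (7.4) / ((0.33)²·(0.055)) = 1240
ΔG = RT ln(Qp/Kp) = (8.314 J mol⁻¹ K⁻¹)(700 K) × ln(1240/14000)
   = (5.820 kJ/mol)(-2.424) = -14.1 kJ/mol
ΔG < 0, so the forward reaction is spontaneous (proceeds forward).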